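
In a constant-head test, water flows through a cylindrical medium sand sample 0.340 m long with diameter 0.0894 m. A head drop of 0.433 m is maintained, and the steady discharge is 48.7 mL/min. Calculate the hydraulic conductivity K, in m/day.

8.77

Cross-sectional area A = π·(d/2)² = π × (0.0894/2)² = 0.006277 m².
Convert discharge: 48.7 mL/min = 8.117e-07 m³/s.
Darcy's law rearranged: K = Q·L / (A·Δh) = 8.117e-07 × 0.340 / (0.006277 × 0.433) = 0.0001015 m/s = 8.772 m/day.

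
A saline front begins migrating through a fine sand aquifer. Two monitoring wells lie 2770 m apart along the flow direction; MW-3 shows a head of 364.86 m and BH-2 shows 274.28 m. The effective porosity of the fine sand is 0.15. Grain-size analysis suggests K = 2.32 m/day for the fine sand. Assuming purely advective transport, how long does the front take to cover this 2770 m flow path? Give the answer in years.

15.0

Hydraulic gradient i = (364.86 − 274.28) / 2770 = 90.58 / 2770 = 0.03270.
Darcy flux q = K · i = 2.320 × 0.03270 = 0.07586 m/day.
Seepage velocity v = q / n_e = 0.07586 / 0.15 = 0.5058 m/day.
Travel time t = L / v = 2770 / 0.5058 = 5477 days = 14.99 years.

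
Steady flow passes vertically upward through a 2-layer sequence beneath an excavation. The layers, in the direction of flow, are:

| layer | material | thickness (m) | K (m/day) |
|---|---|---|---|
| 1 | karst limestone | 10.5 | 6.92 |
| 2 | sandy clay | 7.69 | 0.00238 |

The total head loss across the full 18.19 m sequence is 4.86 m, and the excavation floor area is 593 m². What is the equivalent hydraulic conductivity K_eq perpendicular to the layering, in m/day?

0.00563

Flow is perpendicular to layering, so the layers act in series and the equivalent K is the thickness-weighted harmonic mean.
Total thickness L = 10.5 + 7.69 = 18.19 m.
Σ(b_i/K_i) = 10.5/6.92 + 7.69/0.00238 = 3233 d.
K_eq = L / Σ(b_i/K_i) = 18.19 / 3233 = 0.005627 m/day.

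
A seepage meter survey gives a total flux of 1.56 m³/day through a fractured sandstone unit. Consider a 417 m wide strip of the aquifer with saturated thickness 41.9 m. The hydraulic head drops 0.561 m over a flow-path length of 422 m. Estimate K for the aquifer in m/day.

0.0672

Cross-sectional area A = 417 × 41.9 = 17472 m².
Hydraulic gradient i = Δh / L = 0.561 / 422 = 0.001329.
From Q = K·A·i, K = Q / (A·i) = 1.56 / (17472 × 0.001329) = 0.06716 m/day.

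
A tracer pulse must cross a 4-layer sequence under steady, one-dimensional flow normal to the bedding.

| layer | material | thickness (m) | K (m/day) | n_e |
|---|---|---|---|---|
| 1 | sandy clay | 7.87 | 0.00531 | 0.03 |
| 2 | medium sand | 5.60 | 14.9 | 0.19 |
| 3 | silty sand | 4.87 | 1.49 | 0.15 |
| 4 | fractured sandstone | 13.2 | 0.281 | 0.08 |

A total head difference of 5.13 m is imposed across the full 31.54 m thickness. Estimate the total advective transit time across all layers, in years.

2.52

With flow normal to the layers, continuity requires the same specific discharge q through every layer.
Σ(b_i/K_i) = 7.87/0.00531 + 5.60/14.9 + 4.87/1.49 + 13.2/0.281 = 1533 d.
q = Δh / Σ(b_i/K_i) = 5.13 / 1533 = 0.003347 m/day.
In each layer the seepage velocity is v_i = q/n_i, so the layer transit time is t_i = b_i·n_i / q:
  layer 1 (sandy clay): t_1 = 7.87 × 0.03 / 0.003347 = 70.54 d
  layer 2 (medium sand): t_2 = 5.60 × 0.19 / 0.003347 = 317.9 d
  layer 3 (silty sand): t_3 = 4.87 × 0.15 / 0.003347 = 218.3 d
  layer 4 (fractured sandstone): t_4 = 13.2 × 0.08 / 0.003347 = 315.5 d
Total t = Σ t_i = 922.2 days = 2.525 years.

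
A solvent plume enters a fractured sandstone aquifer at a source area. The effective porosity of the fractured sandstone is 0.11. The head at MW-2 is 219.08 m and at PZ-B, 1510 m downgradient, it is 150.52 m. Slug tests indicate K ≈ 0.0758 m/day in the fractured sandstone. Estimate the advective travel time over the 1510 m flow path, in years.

132

Hydraulic gradient i = (219.08 − 150.52) / 1510 = 68.56 / 1510 = 0.04540.
Darcy flux q = K · i = 0.07580 × 0.04540 = 0.003442 m/day.
Seepage velocity v = q / n_e = 0.003442 / 0.11 = 0.03129 m/day.
Travel time t = L / v = 1510 / 0.03129 = 48262 days = 132.1 years.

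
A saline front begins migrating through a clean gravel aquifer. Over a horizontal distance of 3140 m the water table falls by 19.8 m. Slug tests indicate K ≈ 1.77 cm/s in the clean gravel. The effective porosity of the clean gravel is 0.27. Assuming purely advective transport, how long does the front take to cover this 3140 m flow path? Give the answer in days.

87.9

Convert K: 1.77 cm/s × 864 = 1529 m/day.
Hydraulic gradient i = Δh / L = 19.8 / 3140 = 0.006306.
Darcy flux q = K · i = 1529 × 0.006306 = 9.643 m/day.
Seepage velocity v = q / n_e = 9.643 / 0.27 = 35.72 m/day.
Travel time t = L / v = 3140 / 35.72 = 87.92 days.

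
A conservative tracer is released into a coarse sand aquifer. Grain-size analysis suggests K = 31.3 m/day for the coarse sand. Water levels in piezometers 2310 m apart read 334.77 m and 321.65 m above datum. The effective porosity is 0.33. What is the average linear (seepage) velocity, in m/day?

Hydraulic gradient i = (334.77 − 321.65) / 2310 = 13.12 / 2310 = 0.005680.
Darcy flux q = K · i = 31.30 × 0.005680 = 0.1778 m/day.
Seepage velocity v = q / n_e = 0.1778 / 0.33 = 0.5387 m/day.

0.539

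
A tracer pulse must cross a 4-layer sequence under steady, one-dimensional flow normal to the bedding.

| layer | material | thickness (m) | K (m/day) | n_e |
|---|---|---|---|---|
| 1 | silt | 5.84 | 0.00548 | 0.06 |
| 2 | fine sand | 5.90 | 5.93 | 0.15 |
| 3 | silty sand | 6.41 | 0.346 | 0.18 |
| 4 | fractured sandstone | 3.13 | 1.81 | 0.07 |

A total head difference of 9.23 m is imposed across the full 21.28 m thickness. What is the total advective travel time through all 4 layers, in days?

With flow normal to the layers, continuity requires the same specific discharge q through every layer.
Σ(b_i/K_i) = 5.84/0.00548 + 5.90/5.93 + 6.41/0.346 + 3.13/1.81 = 1087 d.
q = Δh / Σ(b_i/K_i) = 9.23 / 1087 = 0.008492 m/day.
In each layer the seepage velocity is v_i = q/n_i, so the layer transit time is t_i = b_i·n_i / q:
  layer 1 (silt): t_1 = 5.84 × 0.06 / 0.008492 = 41.26 d
  layer 2 (fine sand): t_2 = 5.90 × 0.15 / 0.008492 = 104.2 d
  layer 3 (silty sand): t_3 = 6.41 × 0.18 / 0.008492 = 135.9 d
  layer 4 (fractured sandstone): t_4 = 3.13 × 0.07 / 0.008492 = 25.80 d
Total t = Σ t_i = 307.2 days.

307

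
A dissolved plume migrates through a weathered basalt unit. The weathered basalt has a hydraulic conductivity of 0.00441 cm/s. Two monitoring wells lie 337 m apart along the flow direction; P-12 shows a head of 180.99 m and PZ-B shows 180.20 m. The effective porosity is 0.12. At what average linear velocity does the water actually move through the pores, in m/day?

0.0744

Convert K: 0.00441 cm/s × 864 = 3.810 m/day.
Hydraulic gradient i = (180.99 − 180.20) / 337 = 0.79 / 337 = 0.002344.
Darcy flux q = K · i = 3.810 × 0.002344 = 0.008932 m/day.
Seepage velocity v = q / n_e = 0.008932 / 0.12 = 0.07443 m/day.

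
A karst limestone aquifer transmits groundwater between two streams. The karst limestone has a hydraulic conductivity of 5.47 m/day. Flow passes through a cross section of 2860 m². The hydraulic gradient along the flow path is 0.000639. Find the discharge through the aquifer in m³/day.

Hydraulic gradient i = 0.000639.
Darcy's law: Q = K · A · i = 5.470 × 2860 × 0.0006390 = 9.997 m³/day.

10.0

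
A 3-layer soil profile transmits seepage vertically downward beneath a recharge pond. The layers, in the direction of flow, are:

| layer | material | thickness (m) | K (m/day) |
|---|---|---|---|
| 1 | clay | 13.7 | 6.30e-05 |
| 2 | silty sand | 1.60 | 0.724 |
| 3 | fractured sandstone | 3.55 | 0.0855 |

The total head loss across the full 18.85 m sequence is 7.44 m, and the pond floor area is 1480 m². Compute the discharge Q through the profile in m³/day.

0.0506

Flow is perpendicular to layering, so the layers act in series and the equivalent K is the thickness-weighted harmonic mean.
Total thickness L = 13.7 + 1.60 + 3.55 = 18.85 m.
Σ(b_i/K_i) = 13.7/6.30e-05 + 1.60/0.724 + 3.55/0.0855 = 2.175e+05 d.
K_eq = L / Σ(b_i/K_i) = 18.85 / 2.175e+05 = 8.667e-05 m/day.
Q = K_eq · A · (Δh/L) = 8.667e-05 × 1480 × (7.44/18.85) = 0.05063 m³/day.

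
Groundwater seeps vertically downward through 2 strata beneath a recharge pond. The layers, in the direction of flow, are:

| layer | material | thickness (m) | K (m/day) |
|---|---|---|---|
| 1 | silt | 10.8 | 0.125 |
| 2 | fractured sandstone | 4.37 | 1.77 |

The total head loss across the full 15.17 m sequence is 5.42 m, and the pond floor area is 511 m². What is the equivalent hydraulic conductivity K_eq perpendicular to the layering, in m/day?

Flow is perpendicular to layering, so the layers act in series and the equivalent K is the thickness-weighted harmonic mean.
Total thickness L = 10.8 + 4.37 = 15.17 m.
Σ(b_i/K_i) = 10.8/0.125 + 4.37/1.77 = 88.87 d.
K_eq = L / Σ(b_i/K_i) = 15.17 / 88.87 = 0.1707 m/day.

0.171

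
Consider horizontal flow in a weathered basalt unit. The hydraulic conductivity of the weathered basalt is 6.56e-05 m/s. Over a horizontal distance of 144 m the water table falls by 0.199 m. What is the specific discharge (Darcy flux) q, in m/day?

Convert K: 6.56e-05 m/s × 86400 = 5.668 m/day.
Hydraulic gradient i = Δh / L = 0.199 / 144 = 0.001382.
Specific discharge q = K · i = 5.668 × 0.001382 = 0.007833 m/day.

0.00783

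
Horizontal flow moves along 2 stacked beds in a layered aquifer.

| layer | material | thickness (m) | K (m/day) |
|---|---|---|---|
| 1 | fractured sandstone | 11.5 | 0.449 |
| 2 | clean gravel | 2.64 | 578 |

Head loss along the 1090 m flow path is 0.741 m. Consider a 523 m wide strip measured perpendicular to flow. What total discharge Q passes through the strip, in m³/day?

Flow is parallel to layering, so each bed carries its own Darcy discharge and the transmissivities add.
Σ(K_i·b_i) = 0.449×11.5 + 578×2.64 = 1531 m²/day.
Hydraulic gradient i = Δh / L = 0.741 / 1090 = 0.0006798.
Q = Σ(K_i·b_i) · W · i = 1531 × 523 × 0.0006798 = 544.4 m³/day.

544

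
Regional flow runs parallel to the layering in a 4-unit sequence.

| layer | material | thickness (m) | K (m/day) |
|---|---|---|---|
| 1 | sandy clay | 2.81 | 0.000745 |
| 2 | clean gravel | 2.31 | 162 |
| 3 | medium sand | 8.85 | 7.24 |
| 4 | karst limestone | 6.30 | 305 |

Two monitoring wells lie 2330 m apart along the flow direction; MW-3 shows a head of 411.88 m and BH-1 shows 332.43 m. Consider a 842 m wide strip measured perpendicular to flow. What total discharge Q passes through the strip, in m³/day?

Flow is parallel to layering, so each bed carries its own Darcy discharge and the transmissivities add.
Σ(K_i·b_i) = 0.000745×2.81 + 162×2.31 + 7.24×8.85 + 305×6.30 = 2360 m²/day.
Hydraulic gradient i = (411.88 − 332.43) / 2330 = 79.45 / 2330 = 0.03410.
Q = Σ(K_i·b_i) · W · i = 2360 × 842 × 0.03410 = 67752 m³/day.

67800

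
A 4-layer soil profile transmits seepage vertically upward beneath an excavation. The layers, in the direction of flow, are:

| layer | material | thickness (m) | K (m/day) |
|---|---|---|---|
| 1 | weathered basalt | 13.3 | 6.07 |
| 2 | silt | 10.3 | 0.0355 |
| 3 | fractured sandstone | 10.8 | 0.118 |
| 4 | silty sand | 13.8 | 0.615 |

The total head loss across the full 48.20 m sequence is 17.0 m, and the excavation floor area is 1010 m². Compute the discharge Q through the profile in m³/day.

Flow is perpendicular to layering, so the layers act in series and the equivalent K is the thickness-weighted harmonic mean.
Total thickness L = 13.3 + 10.3 + 10.8 + 13.8 = 48.20 m.
Σ(b_i/K_i) = 13.3/6.07 + 10.3/0.0355 + 10.8/0.118 + 13.8/0.615 = 406.3 d.
K_eq = L / Σ(b_i/K_i) = 48.20 / 406.3 = 0.1186 m/day.
Q = K_eq · A · (Δh/L) = 0.1186 × 1010 × (17.0/48.20) = 42.26 m³/day.

42.3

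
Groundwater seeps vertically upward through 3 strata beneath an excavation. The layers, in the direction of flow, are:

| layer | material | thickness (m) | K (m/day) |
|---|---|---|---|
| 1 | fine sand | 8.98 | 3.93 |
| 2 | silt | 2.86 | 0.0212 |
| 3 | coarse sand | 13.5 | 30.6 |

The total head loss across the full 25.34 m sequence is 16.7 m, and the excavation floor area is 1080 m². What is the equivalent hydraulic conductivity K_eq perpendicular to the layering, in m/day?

0.184

Flow is perpendicular to layering, so the layers act in series and the equivalent K is the thickness-weighted harmonic mean.
Total thickness L = 8.98 + 2.86 + 13.5 = 25.34 m.
Σ(b_i/K_i) = 8.98/3.93 + 2.86/0.0212 + 13.5/30.6 = 137.6 d.
K_eq = L / Σ(b_i/K_i) = 25.34 / 137.6 = 0.1841 m/day.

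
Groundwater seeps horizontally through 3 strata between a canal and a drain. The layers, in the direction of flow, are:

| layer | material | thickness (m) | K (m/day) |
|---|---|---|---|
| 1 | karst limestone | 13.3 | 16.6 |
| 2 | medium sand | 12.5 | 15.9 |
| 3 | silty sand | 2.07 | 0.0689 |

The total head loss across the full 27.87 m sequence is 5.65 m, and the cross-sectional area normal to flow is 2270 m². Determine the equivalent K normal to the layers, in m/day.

0.881

Flow is perpendicular to layering, so the layers act in series and the equivalent K is the thickness-weighted harmonic mean.
Total thickness L = 13.3 + 12.5 + 2.07 = 27.87 m.
Σ(b_i/K_i) = 13.3/16.6 + 12.5/15.9 + 2.07/0.0689 = 31.63 d.
K_eq = L / Σ(b_i/K_i) = 27.87 / 31.63 = 0.8811 m/day.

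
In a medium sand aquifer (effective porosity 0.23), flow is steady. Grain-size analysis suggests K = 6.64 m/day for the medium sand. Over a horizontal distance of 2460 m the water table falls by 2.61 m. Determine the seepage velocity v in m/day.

Hydraulic gradient i = Δh / L = 2.61 / 2460 = 0.001061.
Darcy flux q = K · i = 6.640 × 0.001061 = 0.007045 m/day.
Seepage velocity v = q / n_e = 0.007045 / 0.23 = 0.03063 m/day.

0.0306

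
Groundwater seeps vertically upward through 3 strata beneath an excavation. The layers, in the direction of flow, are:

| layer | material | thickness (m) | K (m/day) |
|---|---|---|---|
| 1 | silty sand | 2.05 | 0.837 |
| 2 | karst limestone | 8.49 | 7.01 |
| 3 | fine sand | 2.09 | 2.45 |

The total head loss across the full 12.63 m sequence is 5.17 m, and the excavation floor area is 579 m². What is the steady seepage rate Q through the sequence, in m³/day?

Flow is perpendicular to layering, so the layers act in series and the equivalent K is the thickness-weighted harmonic mean.
Total thickness L = 2.05 + 8.49 + 2.09 = 12.63 m.
Σ(b_i/K_i) = 2.05/0.837 + 8.49/7.01 + 2.09/2.45 = 4.513 d.
K_eq = L / Σ(b_i/K_i) = 12.63 / 4.513 = 2.798 m/day.
Q = K_eq · A · (Δh/L) = 2.798 × 579 × (5.17/12.63) = 663.2 m³/day.

663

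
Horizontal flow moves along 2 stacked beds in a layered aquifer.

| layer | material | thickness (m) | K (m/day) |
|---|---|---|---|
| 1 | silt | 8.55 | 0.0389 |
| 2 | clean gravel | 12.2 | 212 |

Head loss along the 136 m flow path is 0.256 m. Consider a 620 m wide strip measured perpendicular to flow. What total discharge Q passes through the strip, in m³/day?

Flow is parallel to layering, so each bed carries its own Darcy discharge and the transmissivities add.
Σ(K_i·b_i) = 0.0389×8.55 + 212×12.2 = 2587 m²/day.
Hydraulic gradient i = Δh / L = 0.256 / 136 = 0.001882.
Q = Σ(K_i·b_i) · W · i = 2587 × 620 × 0.001882 = 3019 m³/day.

3020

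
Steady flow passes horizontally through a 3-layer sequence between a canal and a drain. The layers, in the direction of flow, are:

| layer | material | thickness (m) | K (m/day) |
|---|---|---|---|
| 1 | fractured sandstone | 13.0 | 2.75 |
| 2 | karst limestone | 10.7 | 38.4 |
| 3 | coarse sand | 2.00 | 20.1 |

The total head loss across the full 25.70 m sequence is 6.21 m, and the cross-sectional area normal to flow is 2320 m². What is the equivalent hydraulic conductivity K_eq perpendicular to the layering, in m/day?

Flow is perpendicular to layering, so the layers act in series and the equivalent K is the thickness-weighted harmonic mean.
Total thickness L = 13.0 + 10.7 + 2.00 = 25.70 m.
Σ(b_i/K_i) = 13.0/2.75 + 10.7/38.4 + 2.00/20.1 = 5.105 d.
K_eq = L / Σ(b_i/K_i) = 25.70 / 5.105 = 5.034 m/day.

5.03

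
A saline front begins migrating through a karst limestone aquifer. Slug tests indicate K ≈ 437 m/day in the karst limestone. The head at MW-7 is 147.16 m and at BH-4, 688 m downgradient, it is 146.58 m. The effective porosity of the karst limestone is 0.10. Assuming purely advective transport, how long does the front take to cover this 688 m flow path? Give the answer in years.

0.511

Hydraulic gradient i = (147.16 − 146.58) / 688 = 0.58 / 688 = 0.0008430.
Darcy flux q = K · i = 437.0 × 0.0008430 = 0.3684 m/day.
Seepage velocity v = q / n_e = 0.3684 / 0.10 = 3.684 m/day.
Travel time t = L / v = 688 / 3.684 = 186.8 days = 0.5113 years.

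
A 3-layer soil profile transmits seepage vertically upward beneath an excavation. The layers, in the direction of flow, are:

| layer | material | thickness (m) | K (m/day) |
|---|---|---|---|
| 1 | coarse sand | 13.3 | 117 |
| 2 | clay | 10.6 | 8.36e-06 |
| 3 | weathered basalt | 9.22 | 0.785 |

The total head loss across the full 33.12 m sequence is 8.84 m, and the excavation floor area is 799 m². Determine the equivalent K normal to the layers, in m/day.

Flow is perpendicular to layering, so the layers act in series and the equivalent K is the thickness-weighted harmonic mean.
Total thickness L = 13.3 + 10.6 + 9.22 = 33.12 m.
Σ(b_i/K_i) = 13.3/117 + 10.6/8.36e-06 + 9.22/0.785 = 1.268e+06 d.
K_eq = L / Σ(b_i/K_i) = 33.12 / 1.268e+06 = 2.612e-05 m/day.

2.61e-05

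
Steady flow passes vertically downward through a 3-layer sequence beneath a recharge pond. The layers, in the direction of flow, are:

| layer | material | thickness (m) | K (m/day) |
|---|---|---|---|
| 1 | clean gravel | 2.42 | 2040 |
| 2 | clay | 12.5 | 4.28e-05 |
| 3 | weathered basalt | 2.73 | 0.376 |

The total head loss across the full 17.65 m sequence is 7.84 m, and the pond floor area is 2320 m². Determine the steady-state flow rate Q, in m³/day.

Flow is perpendicular to layering, so the layers act in series and the equivalent K is the thickness-weighted harmonic mean.
Total thickness L = 2.42 + 12.5 + 2.73 = 17.65 m.
Σ(b_i/K_i) = 2.42/2040 + 12.5/4.28e-05 + 2.73/0.376 = 2.921e+05 d.
K_eq = L / Σ(b_i/K_i) = 17.65 / 2.921e+05 = 6.043e-05 m/day.
Q = K_eq · A · (Δh/L) = 6.043e-05 × 2320 × (7.84/17.65) = 0.06228 m³/day.

0.0623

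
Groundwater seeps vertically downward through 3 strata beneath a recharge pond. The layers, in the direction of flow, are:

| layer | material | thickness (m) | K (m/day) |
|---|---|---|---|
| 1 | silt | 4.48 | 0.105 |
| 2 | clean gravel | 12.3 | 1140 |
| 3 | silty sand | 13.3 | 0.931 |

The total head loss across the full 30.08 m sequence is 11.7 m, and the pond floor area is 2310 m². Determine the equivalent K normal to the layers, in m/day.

Flow is perpendicular to layering, so the layers act in series and the equivalent K is the thickness-weighted harmonic mean.
Total thickness L = 4.48 + 12.3 + 13.3 = 30.08 m.
Σ(b_i/K_i) = 4.48/0.105 + 12.3/1140 + 13.3/0.931 = 56.96 d.
K_eq = L / Σ(b_i/K_i) = 30.08 / 56.96 = 0.5281 m/day.

0.528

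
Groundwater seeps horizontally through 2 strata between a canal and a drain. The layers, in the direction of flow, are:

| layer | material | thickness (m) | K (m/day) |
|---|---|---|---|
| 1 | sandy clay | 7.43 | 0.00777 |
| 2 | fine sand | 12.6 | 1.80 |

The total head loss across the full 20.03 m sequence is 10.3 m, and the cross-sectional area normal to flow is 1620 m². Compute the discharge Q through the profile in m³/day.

Flow is perpendicular to layering, so the layers act in series and the equivalent K is the thickness-weighted harmonic mean.
Total thickness L = 7.43 + 12.6 = 20.03 m.
Σ(b_i/K_i) = 7.43/0.00777 + 12.6/1.80 = 963.2 d.
K_eq = L / Σ(b_i/K_i) = 20.03 / 963.2 = 0.02079 m/day.
Q = K_eq · A · (Δh/L) = 0.02079 × 1620 × (10.3/20.03) = 17.32 m³/day.

17.3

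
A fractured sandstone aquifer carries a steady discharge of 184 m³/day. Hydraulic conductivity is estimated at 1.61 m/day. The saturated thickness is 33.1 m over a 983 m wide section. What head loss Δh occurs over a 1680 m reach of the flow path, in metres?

5.90

Cross-sectional area A = 983 × 33.1 = 32537 m².
From Q = K·A·i, i = Q / (K·A) = 184 / (1.610 × 32537) = 0.003512.
Head loss Δh = i · L = 0.003512 × 1680 = 5.901 m.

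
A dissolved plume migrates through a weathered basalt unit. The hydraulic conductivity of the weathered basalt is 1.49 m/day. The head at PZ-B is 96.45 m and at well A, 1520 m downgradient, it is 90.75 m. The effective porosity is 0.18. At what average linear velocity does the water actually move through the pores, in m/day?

0.0310

Hydraulic gradient i = (96.45 − 90.75) / 1520 = 5.7 / 1520 = 0.003750.
Darcy flux q = K · i = 1.490 × 0.003750 = 0.005588 m/day.
Seepage velocity v = q / n_e = 0.005588 / 0.18 = 0.03104 m/day.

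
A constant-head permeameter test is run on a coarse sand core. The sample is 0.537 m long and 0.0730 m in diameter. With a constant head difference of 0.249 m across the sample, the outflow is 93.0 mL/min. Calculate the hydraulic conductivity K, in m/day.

69.0

Cross-sectional area A = π·(d/2)² = π × (0.0730/2)² = 0.004185 m².
Convert discharge: 93.0 mL/min = 1.550e-06 m³/s.
Darcy's law rearranged: K = Q·L / (A·Δh) = 1.550e-06 × 0.537 / (0.004185 × 0.249) = 0.0007987 m/s = 69.01 m/day.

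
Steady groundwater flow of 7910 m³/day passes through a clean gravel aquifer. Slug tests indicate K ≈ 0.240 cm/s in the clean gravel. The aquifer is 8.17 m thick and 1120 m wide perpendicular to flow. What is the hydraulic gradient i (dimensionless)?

Convert K: 0.240 cm/s × 864 = 207.4 m/day.
Cross-sectional area A = 1120 × 8.17 = 9150 m².
From Q = K·A·i, i = Q / (K·A) = 7910 / (207.4 × 9150) = 0.004169.

0.00417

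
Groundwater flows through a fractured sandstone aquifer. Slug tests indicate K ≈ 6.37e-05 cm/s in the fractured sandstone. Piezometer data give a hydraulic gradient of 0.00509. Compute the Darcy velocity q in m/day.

Convert K: 6.37e-05 cm/s × 864 = 0.05504 m/day.
Hydraulic gradient i = 0.00509.
Specific discharge q = K · i = 0.05504 × 0.005090 = 0.0002801 m/day.

0.000280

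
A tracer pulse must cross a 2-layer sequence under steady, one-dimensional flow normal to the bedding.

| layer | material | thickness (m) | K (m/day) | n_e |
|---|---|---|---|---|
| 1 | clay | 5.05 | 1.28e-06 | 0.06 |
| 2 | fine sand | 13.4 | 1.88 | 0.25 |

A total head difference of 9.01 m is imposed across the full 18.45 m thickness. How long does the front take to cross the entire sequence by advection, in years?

4380

With flow normal to the layers, continuity requires the same specific discharge q through every layer.
Σ(b_i/K_i) = 5.05/1.28e-06 + 13.4/1.88 = 3.945e+06 d.
q = Δh / Σ(b_i/K_i) = 9.01 / 3.945e+06 = 2.284e-06 m/day.
In each layer the seepage velocity is v_i = q/n_i, so the layer transit time is t_i = b_i·n_i / q:
  layer 1 (clay): t_1 = 5.05 × 0.06 / 2.284e-06 = 1.327e+05 d
  layer 2 (fine sand): t_2 = 13.4 × 0.25 / 2.284e-06 = 1.467e+06 d
Total t = Σ t_i = 1.600e+06 days = 4379 years.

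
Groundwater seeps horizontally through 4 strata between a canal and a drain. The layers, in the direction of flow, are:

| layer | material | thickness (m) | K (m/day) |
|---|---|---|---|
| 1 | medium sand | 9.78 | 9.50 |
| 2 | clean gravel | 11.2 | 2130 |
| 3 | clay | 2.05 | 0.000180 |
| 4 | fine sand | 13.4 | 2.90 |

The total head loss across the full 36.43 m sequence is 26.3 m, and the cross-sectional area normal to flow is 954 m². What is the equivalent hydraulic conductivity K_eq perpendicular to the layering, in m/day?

0.00320

Flow is perpendicular to layering, so the layers act in series and the equivalent K is the thickness-weighted harmonic mean.
Total thickness L = 9.78 + 11.2 + 2.05 + 13.4 = 36.43 m.
Σ(b_i/K_i) = 9.78/9.50 + 11.2/2130 + 2.05/0.000180 + 13.4/2.90 = 11395 d.
K_eq = L / Σ(b_i/K_i) = 36.43 / 11395 = 0.003197 m/day.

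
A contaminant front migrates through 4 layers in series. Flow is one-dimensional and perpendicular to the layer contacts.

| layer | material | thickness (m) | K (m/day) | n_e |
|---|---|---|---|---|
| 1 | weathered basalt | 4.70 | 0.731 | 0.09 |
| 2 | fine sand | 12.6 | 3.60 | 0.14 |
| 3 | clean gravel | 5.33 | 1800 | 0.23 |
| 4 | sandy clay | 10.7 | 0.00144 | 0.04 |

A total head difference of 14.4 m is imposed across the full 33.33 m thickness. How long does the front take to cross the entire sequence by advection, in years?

5.43

With flow normal to the layers, continuity requires the same specific discharge q through every layer.
Σ(b_i/K_i) = 4.70/0.731 + 12.6/3.60 + 5.33/1800 + 10.7/0.00144 = 7440 d.
q = Δh / Σ(b_i/K_i) = 14.4 / 7440 = 0.001935 m/day.
In each layer the seepage velocity is v_i = q/n_i, so the layer transit time is t_i = b_i·n_i / q:
  layer 1 (weathered basalt): t_1 = 4.70 × 0.09 / 0.001935 = 218.6 d
  layer 2 (fine sand): t_2 = 12.6 × 0.14 / 0.001935 = 911.5 d
  layer 3 (clean gravel): t_3 = 5.33 × 0.23 / 0.001935 = 633.4 d
  layer 4 (sandy clay): t_4 = 10.7 × 0.04 / 0.001935 = 221.1 d
Total t = Σ t_i = 1985 days = 5.434 years.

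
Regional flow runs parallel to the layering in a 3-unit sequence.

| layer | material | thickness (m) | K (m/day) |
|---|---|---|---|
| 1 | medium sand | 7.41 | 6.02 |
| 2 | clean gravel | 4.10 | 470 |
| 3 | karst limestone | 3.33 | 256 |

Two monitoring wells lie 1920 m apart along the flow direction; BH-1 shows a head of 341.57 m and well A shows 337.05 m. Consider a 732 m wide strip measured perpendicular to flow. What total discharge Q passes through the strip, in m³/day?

4870

Flow is parallel to layering, so each bed carries its own Darcy discharge and the transmissivities add.
Σ(K_i·b_i) = 6.02×7.41 + 470×4.10 + 256×3.33 = 2824 m²/day.
Hydraulic gradient i = (341.57 − 337.05) / 1920 = 4.52 / 1920 = 0.002354.
Q = Σ(K_i·b_i) · W · i = 2824 × 732 × 0.002354 = 4867 m³/day.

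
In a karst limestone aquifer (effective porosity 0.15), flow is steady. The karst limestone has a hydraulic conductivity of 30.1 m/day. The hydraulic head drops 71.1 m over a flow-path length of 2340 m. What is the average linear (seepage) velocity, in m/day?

Hydraulic gradient i = Δh / L = 71.1 / 2340 = 0.03038.
Darcy flux q = K · i = 30.10 × 0.03038 = 0.9146 m/day.
Seepage velocity v = q / n_e = 0.9146 / 0.15 = 6.097 m/day.

6.10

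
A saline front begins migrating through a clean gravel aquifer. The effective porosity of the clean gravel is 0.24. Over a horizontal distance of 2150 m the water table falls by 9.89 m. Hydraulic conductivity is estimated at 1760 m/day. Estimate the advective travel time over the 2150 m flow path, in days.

Hydraulic gradient i = Δh / L = 9.89 / 2150 = 0.004600.
Darcy flux q = K · i = 1760 × 0.004600 = 8.096 m/day.
Seepage velocity v = q / n_e = 8.096 / 0.24 = 33.73 m/day.
Travel time t = L / v = 2150 / 33.73 = 63.74 days.

63.7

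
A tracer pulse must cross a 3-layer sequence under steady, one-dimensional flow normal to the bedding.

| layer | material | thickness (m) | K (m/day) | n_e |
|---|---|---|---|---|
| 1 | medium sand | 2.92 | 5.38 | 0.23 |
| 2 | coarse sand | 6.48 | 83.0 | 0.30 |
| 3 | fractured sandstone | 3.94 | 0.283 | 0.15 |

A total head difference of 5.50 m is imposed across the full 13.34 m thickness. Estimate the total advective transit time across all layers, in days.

8.48

With flow normal to the layers, continuity requires the same specific discharge q through every layer.
Σ(b_i/K_i) = 2.92/5.38 + 6.48/83.0 + 3.94/0.283 = 14.54 d.
q = Δh / Σ(b_i/K_i) = 5.50 / 14.54 = 0.3782 m/day.
In each layer the seepage velocity is v_i = q/n_i, so the layer transit time is t_i = b_i·n_i / q:
  layer 1 (medium sand): t_1 = 2.92 × 0.23 / 0.3782 = 1.776 d
  layer 2 (coarse sand): t_2 = 6.48 × 0.30 / 0.3782 = 5.140 d
  layer 3 (fractured sandstone): t_3 = 3.94 × 0.15 / 0.3782 = 1.563 d
Total t = Σ t_i = 8.479 days.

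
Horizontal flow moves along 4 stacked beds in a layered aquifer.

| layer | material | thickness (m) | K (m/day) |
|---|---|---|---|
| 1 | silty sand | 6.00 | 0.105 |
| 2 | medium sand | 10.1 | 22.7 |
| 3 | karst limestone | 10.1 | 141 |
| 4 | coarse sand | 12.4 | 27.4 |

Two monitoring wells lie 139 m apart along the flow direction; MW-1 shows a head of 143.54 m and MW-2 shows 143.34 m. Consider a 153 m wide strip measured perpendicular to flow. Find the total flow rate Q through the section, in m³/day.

Flow is parallel to layering, so each bed carries its own Darcy discharge and the transmissivities add.
Σ(K_i·b_i) = 0.105×6.00 + 22.7×10.1 + 141×10.1 + 27.4×12.4 = 1994 m²/day.
Hydraulic gradient i = (143.54 − 143.34) / 139 = 0.2 / 139 = 0.001439.
Q = Σ(K_i·b_i) · W · i = 1994 × 153 × 0.001439 = 438.9 m³/day.

439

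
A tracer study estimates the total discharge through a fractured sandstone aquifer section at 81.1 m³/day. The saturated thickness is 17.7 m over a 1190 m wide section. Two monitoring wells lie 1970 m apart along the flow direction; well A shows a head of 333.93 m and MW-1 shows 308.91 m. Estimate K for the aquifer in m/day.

Cross-sectional area A = 1190 × 17.7 = 21063 m².
Hydraulic gradient i = (333.93 − 308.91) / 1970 = 25.02 / 1970 = 0.01270.
From Q = K·A·i, K = Q / (A·i) = 81.1 / (21063 × 0.01270) = 0.3032 m/day.

0.303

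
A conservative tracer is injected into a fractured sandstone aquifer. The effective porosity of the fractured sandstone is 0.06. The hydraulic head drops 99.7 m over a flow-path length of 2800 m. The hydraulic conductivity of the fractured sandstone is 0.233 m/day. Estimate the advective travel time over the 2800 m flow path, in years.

55.4

Hydraulic gradient i = Δh / L = 99.7 / 2800 = 0.03561.
Darcy flux q = K · i = 0.2330 × 0.03561 = 0.008296 m/day.
Seepage velocity v = q / n_e = 0.008296 / 0.06 = 0.1383 m/day.
Travel time t = L / v = 2800 / 0.1383 = 20250 days = 55.44 years.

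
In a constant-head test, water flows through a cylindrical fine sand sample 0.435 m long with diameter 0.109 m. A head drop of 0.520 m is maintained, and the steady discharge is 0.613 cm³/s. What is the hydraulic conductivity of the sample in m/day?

4.75

Cross-sectional area A = π·(d/2)² = π × (0.109/2)² = 0.009331 m².
Convert discharge: 0.613 cm³/s = 6.130e-07 m³/s.
Darcy's law rearranged: K = Q·L / (A·Δh) = 6.130e-07 × 0.435 / (0.009331 × 0.520) = 5.495e-05 m/s = 4.748 m/day.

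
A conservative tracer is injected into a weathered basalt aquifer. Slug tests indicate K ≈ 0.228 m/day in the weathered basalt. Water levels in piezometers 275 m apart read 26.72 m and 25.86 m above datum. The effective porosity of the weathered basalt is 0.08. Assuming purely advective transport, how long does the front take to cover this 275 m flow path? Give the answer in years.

84.5

Hydraulic gradient i = (26.72 − 25.86) / 275 = 0.86 / 275 = 0.003127.
Darcy flux q = K · i = 0.2280 × 0.003127 = 0.0007130 m/day.
Seepage velocity v = q / n_e = 0.0007130 / 0.08 = 0.008913 m/day.
Travel time t = L / v = 275 / 0.008913 = 30855 days = 84.48 years.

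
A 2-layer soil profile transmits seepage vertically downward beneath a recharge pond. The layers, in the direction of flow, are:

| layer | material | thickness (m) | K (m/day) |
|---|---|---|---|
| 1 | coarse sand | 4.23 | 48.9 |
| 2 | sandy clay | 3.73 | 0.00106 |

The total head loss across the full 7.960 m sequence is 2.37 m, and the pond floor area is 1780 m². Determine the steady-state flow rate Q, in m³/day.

Flow is perpendicular to layering, so the layers act in series and the equivalent K is the thickness-weighted harmonic mean.
Total thickness L = 4.23 + 3.73 = 7.960 m.
Σ(b_i/K_i) = 4.23/48.9 + 3.73/0.00106 = 3519 d.
K_eq = L / Σ(b_i/K_i) = 7.960 / 3519 = 0.002262 m/day.
Q = K_eq · A · (Δh/L) = 0.002262 × 1780 × (2.37/7.960) = 1.199 m³/day.

1.20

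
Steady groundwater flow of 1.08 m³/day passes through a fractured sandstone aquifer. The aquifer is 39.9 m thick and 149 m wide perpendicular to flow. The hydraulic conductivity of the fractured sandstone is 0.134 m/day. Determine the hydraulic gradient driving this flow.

0.00136

Cross-sectional area A = 149 × 39.9 = 5945 m².
From Q = K·A·i, i = Q / (K·A) = 1.08 / (0.1340 × 5945) = 0.001356.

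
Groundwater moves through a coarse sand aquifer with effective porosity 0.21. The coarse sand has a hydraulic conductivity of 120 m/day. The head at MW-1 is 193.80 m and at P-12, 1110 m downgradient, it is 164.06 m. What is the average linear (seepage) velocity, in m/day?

Hydraulic gradient i = (193.80 − 164.06) / 1110 = 29.74 / 1110 = 0.02679.
Darcy flux q = K · i = 120.0 × 0.02679 = 3.215 m/day.
Seepage velocity v = q / n_e = 3.215 / 0.21 = 15.31 m/day.

15.3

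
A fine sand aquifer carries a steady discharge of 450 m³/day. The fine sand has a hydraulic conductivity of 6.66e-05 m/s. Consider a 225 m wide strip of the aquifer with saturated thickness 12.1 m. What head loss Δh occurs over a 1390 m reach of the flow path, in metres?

39.9

Convert K: 6.66e-05 m/s × 86400 = 5.754 m/day.
Cross-sectional area A = 225 × 12.1 = 2722 m².
From Q = K·A·i, i = Q / (K·A) = 450 / (5.754 × 2722) = 0.02872.
Head loss Δh = i · L = 0.02872 × 1390 = 39.93 m.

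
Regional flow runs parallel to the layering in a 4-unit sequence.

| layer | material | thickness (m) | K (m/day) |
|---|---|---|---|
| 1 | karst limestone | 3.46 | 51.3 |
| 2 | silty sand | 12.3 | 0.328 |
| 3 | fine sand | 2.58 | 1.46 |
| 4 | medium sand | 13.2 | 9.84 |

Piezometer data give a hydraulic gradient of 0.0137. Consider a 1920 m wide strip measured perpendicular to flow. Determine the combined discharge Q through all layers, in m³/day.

8290

Flow is parallel to layering, so each bed carries its own Darcy discharge and the transmissivities add.
Σ(K_i·b_i) = 51.3×3.46 + 0.328×12.3 + 1.46×2.58 + 9.84×13.2 = 315.2 m²/day.
Hydraulic gradient i = 0.0137.
Q = Σ(K_i·b_i) · W · i = 315.2 × 1920 × 0.01370 = 8291 m³/day.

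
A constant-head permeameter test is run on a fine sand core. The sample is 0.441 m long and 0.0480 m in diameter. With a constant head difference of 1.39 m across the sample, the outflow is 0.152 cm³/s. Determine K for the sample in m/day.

2.30

Cross-sectional area A = π·(d/2)² = π × (0.0480/2)² = 0.001810 m².
Convert discharge: 0.152 cm³/s = 1.520e-07 m³/s.
Darcy's law rearranged: K = Q·L / (A·Δh) = 1.520e-07 × 0.441 / (0.001810 × 1.39) = 2.665e-05 m/s = 2.303 m/day.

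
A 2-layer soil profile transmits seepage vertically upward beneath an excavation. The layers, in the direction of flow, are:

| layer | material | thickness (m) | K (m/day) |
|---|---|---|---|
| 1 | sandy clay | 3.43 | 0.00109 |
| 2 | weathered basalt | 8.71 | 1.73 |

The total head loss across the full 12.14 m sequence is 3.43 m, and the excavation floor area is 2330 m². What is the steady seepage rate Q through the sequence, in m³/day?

2.54

Flow is perpendicular to layering, so the layers act in series and the equivalent K is the thickness-weighted harmonic mean.
Total thickness L = 3.43 + 8.71 = 12.14 m.
Σ(b_i/K_i) = 3.43/0.00109 + 8.71/1.73 = 3152 d.
K_eq = L / Σ(b_i/K_i) = 12.14 / 3152 = 0.003852 m/day.
Q = K_eq · A · (Δh/L) = 0.003852 × 2330 × (3.43/12.14) = 2.536 m³/day.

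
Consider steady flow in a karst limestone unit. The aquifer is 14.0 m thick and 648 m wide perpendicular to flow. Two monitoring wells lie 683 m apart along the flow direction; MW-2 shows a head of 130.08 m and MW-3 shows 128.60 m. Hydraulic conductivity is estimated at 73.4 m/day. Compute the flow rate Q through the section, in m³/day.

Cross-sectional area A = 648 × 14.0 = 9072 m².
Hydraulic gradient i = (130.08 − 128.60) / 683 = 1.48 / 683 = 0.002167.
Darcy's law: Q = K · A · i = 73.40 × 9072 × 0.002167 = 1443 m³/day.

1440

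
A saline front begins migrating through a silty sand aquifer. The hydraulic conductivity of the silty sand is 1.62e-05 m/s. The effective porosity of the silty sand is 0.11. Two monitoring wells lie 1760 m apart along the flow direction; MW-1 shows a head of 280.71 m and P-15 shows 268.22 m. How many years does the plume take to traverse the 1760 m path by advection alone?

Convert K: 1.62e-05 m/s × 86400 = 1.400 m/day.
Hydraulic gradient i = (280.71 − 268.22) / 1760 = 12.49 / 1760 = 0.007097.
Darcy flux q = K · i = 1.400 × 0.007097 = 0.009933 m/day.
Seepage velocity v = q / n_e = 0.009933 / 0.11 = 0.09030 m/day.
Travel time t = L / v = 1760 / 0.09030 = 19491 days = 53.36 years.

53.4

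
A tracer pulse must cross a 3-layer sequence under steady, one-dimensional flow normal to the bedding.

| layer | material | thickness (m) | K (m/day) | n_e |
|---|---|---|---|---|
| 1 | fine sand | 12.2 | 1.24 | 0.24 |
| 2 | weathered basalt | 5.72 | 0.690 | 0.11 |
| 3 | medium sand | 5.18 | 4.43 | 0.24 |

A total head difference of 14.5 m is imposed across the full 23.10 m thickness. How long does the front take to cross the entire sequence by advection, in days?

With flow normal to the layers, continuity requires the same specific discharge q through every layer.
Σ(b_i/K_i) = 12.2/1.24 + 5.72/0.690 + 5.18/4.43 = 19.30 d.
q = Δh / Σ(b_i/K_i) = 14.5 / 19.30 = 0.7514 m/day.
In each layer the seepage velocity is v_i = q/n_i, so the layer transit time is t_i = b_i·n_i / q:
  layer 1 (fine sand): t_1 = 12.2 × 0.24 / 0.7514 = 3.897 d
  layer 2 (weathered basalt): t_2 = 5.72 × 0.11 / 0.7514 = 0.8374 d
  layer 3 (medium sand): t_3 = 5.18 × 0.24 / 0.7514 = 1.655 d
Total t = Σ t_i = 6.389 days.

6.39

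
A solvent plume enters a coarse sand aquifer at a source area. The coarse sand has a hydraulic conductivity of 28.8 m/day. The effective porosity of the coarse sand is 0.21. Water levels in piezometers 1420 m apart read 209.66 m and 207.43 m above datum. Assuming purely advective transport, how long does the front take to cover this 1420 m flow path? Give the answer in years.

Hydraulic gradient i = (209.66 − 207.43) / 1420 = 2.23 / 1420 = 0.001570.
Darcy flux q = K · i = 28.80 × 0.001570 = 0.04523 m/day.
Seepage velocity v = q / n_e = 0.04523 / 0.21 = 0.2154 m/day.
Travel time t = L / v = 1420 / 0.2154 = 6593 days = 18.05 years.

18.1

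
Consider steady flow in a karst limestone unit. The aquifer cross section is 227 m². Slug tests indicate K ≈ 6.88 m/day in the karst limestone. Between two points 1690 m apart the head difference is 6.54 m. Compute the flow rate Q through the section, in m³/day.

Hydraulic gradient i = Δh / L = 6.54 / 1690 = 0.003870.
Darcy's law: Q = K · A · i = 6.880 × 227.0 × 0.003870 = 6.044 m³/day.

6.04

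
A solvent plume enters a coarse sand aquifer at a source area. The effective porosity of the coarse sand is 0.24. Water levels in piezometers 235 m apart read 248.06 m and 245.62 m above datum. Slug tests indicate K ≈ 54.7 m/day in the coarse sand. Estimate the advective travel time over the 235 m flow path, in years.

Hydraulic gradient i = (248.06 − 245.62) / 235 = 2.44 / 235 = 0.01038.
Darcy flux q = K · i = 54.70 × 0.01038 = 0.5679 m/day.
Seepage velocity v = q / n_e = 0.5679 / 0.24 = 2.366 m/day.
Travel time t = L / v = 235 / 2.366 = 99.30 days = 0.2719 years.

0.272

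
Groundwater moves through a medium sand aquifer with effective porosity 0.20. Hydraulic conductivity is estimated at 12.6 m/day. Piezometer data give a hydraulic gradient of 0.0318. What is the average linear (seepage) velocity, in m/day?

2.00

Hydraulic gradient i = 0.0318.
Darcy flux q = K · i = 12.60 × 0.03180 = 0.4007 m/day.
Seepage velocity v = q / n_e = 0.4007 / 0.20 = 2.003 m/day.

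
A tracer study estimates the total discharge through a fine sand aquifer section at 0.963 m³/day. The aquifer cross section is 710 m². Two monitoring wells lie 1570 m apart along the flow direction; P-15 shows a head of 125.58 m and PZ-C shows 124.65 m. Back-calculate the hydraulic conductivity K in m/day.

2.29

Hydraulic gradient i = (125.58 − 124.65) / 1570 = 0.93 / 1570 = 0.0005924.
From Q = K·A·i, K = Q / (A·i) = 0.963 / (710.0 × 0.0005924) = 2.290 m/day.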